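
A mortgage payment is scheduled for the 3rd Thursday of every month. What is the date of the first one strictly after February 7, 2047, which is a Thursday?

February 21, 2047

February 2047 starts on a Friday; its first Thursday is the 7th, so the 3rd Thursday is the 21st — February 21, 2047.
February 21, 2047 is after February 7, 2047, so that is the next one.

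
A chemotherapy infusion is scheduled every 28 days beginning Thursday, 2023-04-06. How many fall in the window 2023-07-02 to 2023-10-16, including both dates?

3

Occurrences land 28·i days after 2023-04-06 for i = 0, 1, 2, …
2023-07-02 is 87 days after the start; 87 ÷ 28 = 3 remainder 3; since the remainder is 3, round up to i = 4. First occurrence in the window: #5 on 2023-07-27 (4×28 = 112 days in).
2023-10-16 is 193 days after the start; 193 ÷ 28 = 6 remainder 25. Last occurrence in the window: #7 on 2023-09-21.
Occurrences #5 through #7: 3 in total.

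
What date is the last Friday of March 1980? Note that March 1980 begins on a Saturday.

28 March 1980

March 1980 begins on a Saturday, so the first Friday is March 7 (6 days later).
March 1980 has 31 days. Adding weeks: 7, 14, 21, 28 — the last one ≤ 31 is the 28th.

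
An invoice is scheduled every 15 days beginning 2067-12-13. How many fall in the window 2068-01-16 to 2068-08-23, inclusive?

Occurrences land 15·i days after 2067-12-13 for i = 0, 1, 2, …
2068-01-16 is 34 days after the start; 34 ÷ 15 = 2 remainder 4; since the remainder is 4, round up to i = 3. First occurrence in the window: #4 on 2068-01-27 (3×15 = 45 days in).
2068-08-23 is 254 days after the start; 254 ÷ 15 = 16 remainder 14. Last occurrence in the window: #17 on 2068-08-09.
Occurrences #4 through #17: 14 in total.

14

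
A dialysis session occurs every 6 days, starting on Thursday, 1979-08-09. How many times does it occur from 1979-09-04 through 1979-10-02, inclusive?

Occurrences land 6·i days after 1979-08-09 for i = 0, 1, 2, …
1979-09-04 is 26 days after the start; 26 ÷ 6 = 4 remainder 2; since the remainder is 2, round up to i = 5. First occurrence in the window: #6 on 1979-09-08 (5×6 = 30 days in).
1979-10-02 is 54 days after the start; 54 ÷ 6 = 9 remainder 0. Last occurrence in the window: #10 on 1979-10-02.
Occurrences #6 through #10: 5 in total.

5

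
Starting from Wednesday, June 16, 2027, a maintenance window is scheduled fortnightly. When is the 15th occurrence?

The 15th occurrence is 14 intervals after the first: 14 × 14 = 196 days after June 16, 2027.
June has 30 days — 14 days to the end of June leaves 182.
July has 31 days (151 left).
August has 31 days (120 left).
September has 30 days (90 left).
October has 31 days (59 left).
November has 30 days (29 left).
29 days into December → December 29, 2027.

December 29, 2027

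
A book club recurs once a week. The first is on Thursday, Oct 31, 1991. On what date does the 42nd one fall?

Aug 13, 1992

The 42nd occurrence is 41 intervals after the first: 41 × 7 = 287 days after Oct 31, 1991.
Oct has 31 days — 0 days to the end of Oct leaves 287.
Nov has 30 days (257 left).
Dec has 31 days (226 left).
Jan has 31 days (195 left).
Feb has 29 days (166 left).
Mar has 31 days (135 left).
Apr has 30 days (105 left).
May has 31 days (74 left).
Jun has 30 days (44 left).
Jul has 31 days (13 left).
13 days into Aug → Aug 13, 1992.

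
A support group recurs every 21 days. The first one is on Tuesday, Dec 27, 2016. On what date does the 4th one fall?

Feb 28, 2017

The 4th occurrence is 3 intervals after the first: 3 × 21 = 63 days after Dec 27, 2016.
Dec has 31 days — 4 days to the end of Dec leaves 59.
Jan has 31 days (28 left).
28 days into Feb → Feb 28, 2017.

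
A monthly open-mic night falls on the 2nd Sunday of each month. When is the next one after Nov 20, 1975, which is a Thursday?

Nov 1975 starts on a Saturday; its first Sunday is the 2nd, so the 2nd Sunday is the 9th — Nov 9, 1975.
That is not after Nov 20, 1975, so look at Dec 1975.
Dec 1975 starts on a Monday; its first Sunday is the 7th, so the 2nd Sunday is the 14th — Dec 14, 1975.

Dec 14, 1975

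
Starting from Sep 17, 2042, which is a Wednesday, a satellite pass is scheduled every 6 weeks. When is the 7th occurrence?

The 7th occurrence is 6 intervals after the first: 6 × 42 = 252 days after Sep 17, 2042.
Sep has 30 days — 13 days to the end of Sep leaves 239.
Oct has 31 days (208 left).
Nov has 30 days (178 left).
Dec has 31 days (147 left).
Jan has 31 days (116 left).
Feb has 28 days (88 left).
Mar has 31 days (57 left).
Apr has 30 days (27 left).
27 days into May → May 27, 2043.

May 27, 2043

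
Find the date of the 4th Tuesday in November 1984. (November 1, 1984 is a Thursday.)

November 1984 begins on a Thursday, so the first Tuesday is November 6 (5 days later).
The 4th Tuesday is 3 weeks later: 6 + 21 = 27.

1984-11-27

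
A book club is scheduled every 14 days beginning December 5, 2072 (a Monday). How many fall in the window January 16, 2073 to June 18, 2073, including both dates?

11

Occurrences land 14·i days after December 5, 2072 for i = 0, 1, 2, …
January 16, 2073 is 42 days after the start; 42 ÷ 14 = 3 remainder 0. First occurrence in the window: #4 on January 16, 2073 (3×14 = 42 days in).
June 18, 2073 is 195 days after the start; 195 ÷ 14 = 13 remainder 13. Last occurrence in the window: #14 on June 5, 2073.
Occurrences #4 through #14: 11 in total.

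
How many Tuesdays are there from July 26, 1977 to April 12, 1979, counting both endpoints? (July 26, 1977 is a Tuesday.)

July 26, 1977 is a Tuesday; the first Tuesday on or after it is July 26, 1977.
From July 26, 1977 to April 12, 1979: 158 + 365 + 102 = 625 days (rest of 1977, 1978, to April 12, 1979 in 1979).
625 ÷ 7 = 89 full weeks with remainder 2, so 89 more Tuesdays after the first → 90.

90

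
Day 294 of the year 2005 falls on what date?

Jan has 31 days (294 − 31 = 263 remain).
Feb has 28 days (263 − 28 = 235 remain).
Mar has 31 days (235 − 31 = 204 remain).
Apr has 30 days (204 − 30 = 174 remain).
May has 31 days (174 − 31 = 143 remain).
Jun has 30 days (143 − 30 = 113 remain).
Jul has 31 days (113 − 31 = 82 remain).
Aug has 31 days (82 − 31 = 51 remain).
Sep has 30 days (51 − 30 = 21 remain).
21 into Oct → Oct 21.

Oct 21, 2005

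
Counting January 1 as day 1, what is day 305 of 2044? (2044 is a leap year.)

January has 31 days (305 − 31 = 274 remain).
February has 29 days (274 − 29 = 245 remain).
March has 31 days (245 − 31 = 214 remain).
April has 30 days (214 − 30 = 184 remain).
May has 31 days (184 − 31 = 153 remain).
June has 30 days (153 − 30 = 123 remain).
July has 31 days (123 − 31 = 92 remain).
August has 31 days (92 − 31 = 61 remain).
September has 30 days (61 − 30 = 31 remain).
31 into October → October 31.

2044-10-31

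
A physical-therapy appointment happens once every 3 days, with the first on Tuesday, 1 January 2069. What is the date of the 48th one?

The 48th occurrence is 47 intervals after the first: 47 × 3 = 141 days after 1 January 2069.
January has 31 days — 30 days to the end of January leaves 111.
February has 28 days (83 left).
March has 31 days (52 left).
April has 30 days (22 left).
22 days into May → 22 May 2069.

22 May 2069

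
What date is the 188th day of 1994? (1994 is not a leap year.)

July 7, 1994

January has 31 days (188 − 31 = 157 remain).
February has 28 days (157 − 28 = 129 remain).
March has 31 days (129 − 31 = 98 remain).
April has 30 days (98 − 30 = 68 remain).
May has 31 days (68 − 31 = 37 remain).
June has 30 days (37 − 30 = 7 remain).
7 into July → July 7.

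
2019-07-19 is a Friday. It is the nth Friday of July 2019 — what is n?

3rd

Day 19 falls in week ⌈19/7⌉ of the month.
Days 1–7 hold the 1st Friday, 8–14 the 2nd, 15–21 the 3rd, 22–28 the 4th, 29–31 the 5th.
19 is in the range for the 3rd.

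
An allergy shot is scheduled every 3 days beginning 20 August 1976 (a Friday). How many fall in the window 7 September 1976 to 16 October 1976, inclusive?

14

Occurrences land 3·i days after 20 August 1976 for i = 0, 1, 2, …
7 September 1976 is 18 days after the start; 18 ÷ 3 = 6 remainder 0. First occurrence in the window: #7 on 7 September 1976 (6×3 = 18 days in).
16 October 1976 is 57 days after the start; 57 ÷ 3 = 19 remainder 0. Last occurrence in the window: #20 on 16 October 1976.
Occurrences #7 through #20: 14 in total.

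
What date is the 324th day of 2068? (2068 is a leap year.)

2068-11-19

January has 31 days (324 − 31 = 293 remain).
February has 29 days (293 − 29 = 264 remain).
March has 31 days (264 − 31 = 233 remain).
April has 30 days (233 − 30 = 203 remain).
May has 31 days (203 − 31 = 172 remain).
June has 30 days (172 − 30 = 142 remain).
July has 31 days (142 − 31 = 111 remain).
August has 31 days (111 − 31 = 80 remain).
September has 30 days (80 − 30 = 50 remain).
October has 31 days (50 − 31 = 19 remain).
19 into November → November 19.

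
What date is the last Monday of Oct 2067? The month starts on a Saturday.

Oct 2067 begins on a Saturday, so the first Monday is Oct 3 (2 days later).
Oct 2067 has 31 days. Adding weeks: 3, 10, 17, 24, 31 — the last one ≤ 31 is the 31st.

Oct 31, 2067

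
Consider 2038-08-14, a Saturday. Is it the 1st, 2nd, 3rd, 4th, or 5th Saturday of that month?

2nd

Day 14 falls in week ⌈14/7⌉ of the month.
Days 1–7 hold the 1st Saturday, 8–14 the 2nd, 15–21 the 3rd, 22–28 the 4th, 29–31 the 5th.
14 is in the range for the 2nd.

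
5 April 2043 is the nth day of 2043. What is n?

Days in months before April: 31 + 28 + 31 = 90.
Plus 5 days into April → day 95.

95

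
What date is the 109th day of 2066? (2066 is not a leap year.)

19 April 2066

January has 31 days (109 − 31 = 78 remain).
February has 28 days (78 − 28 = 50 remain).
March has 31 days (50 − 31 = 19 remain).
19 into April → April 19.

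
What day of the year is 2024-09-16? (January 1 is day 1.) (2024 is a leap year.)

Days in months before September: 31 + 29 + 31 + 30 + 31 + 30 + 31 + 31 = 244.
Plus 16 days into September → day 260.

260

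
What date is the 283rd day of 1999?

Jan has 31 days (283 − 31 = 252 remain).
Feb has 28 days (252 − 28 = 224 remain).
Mar has 31 days (224 − 31 = 193 remain).
Apr has 30 days (193 − 30 = 163 remain).
May has 31 days (163 − 31 = 132 remain).
Jun has 30 days (132 − 30 = 102 remain).
Jul has 31 days (102 − 31 = 71 remain).
Aug has 31 days (71 − 31 = 40 remain).
Sep has 30 days (40 − 30 = 10 remain).
10 into Oct → Oct 10.

Oct 10, 1999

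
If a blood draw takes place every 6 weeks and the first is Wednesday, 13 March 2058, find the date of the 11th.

7 May 2059

The 11th occurrence is 10 intervals after the first: 10 × 42 = 420 days after 13 March 2058.
March has 31 days — 18 days to the end of March leaves 402.
From end of March to end of 2058 is 275 days (127 left).
January has 31 days (96 left).
February has 28 days (68 left).
March has 31 days (37 left).
April has 30 days (7 left).
7 days into May → 7 May 2059.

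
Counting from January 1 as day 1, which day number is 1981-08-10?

222

Days in months before August: 31 + 28 + 31 + 30 + 31 + 30 + 31 = 212.
Plus 10 days into August → day 222.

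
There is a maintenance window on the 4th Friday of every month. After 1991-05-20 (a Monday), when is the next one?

1991-05-24

May 1991 starts on a Wednesday; its first Friday is the 3rd, so the 4th Friday is the 24th — 1991-05-24.
1991-05-24 is after 1991-05-20, so that is the next one.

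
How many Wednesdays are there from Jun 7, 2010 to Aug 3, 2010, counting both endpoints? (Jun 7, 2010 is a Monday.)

8

Jun 7, 2010 is a Monday; the first Wednesday on or after it is Jun 9, 2010 (2 days later).
From Jun 9, 2010 to Aug 3, 2010: 21 + 31 + 3 = 55 days (rest of Jun, Jul, Aug).
55 ÷ 7 = 7 full weeks with remainder 6, so 7 more Wednesdays after the first → 8.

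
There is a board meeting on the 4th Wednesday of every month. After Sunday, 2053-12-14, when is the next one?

December 2053 starts on a Monday; its first Wednesday is the 3rd, so the 4th Wednesday is the 24th — 2053-12-24.
2053-12-24 is after 2053-12-14, so that is the next one.

2053-12-24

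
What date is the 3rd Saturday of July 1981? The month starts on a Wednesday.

18 July 1981

July 1981 begins on a Wednesday, so the first Saturday is July 4 (3 days later).
The 3rd Saturday is 2 weeks later: 4 + 14 = 18.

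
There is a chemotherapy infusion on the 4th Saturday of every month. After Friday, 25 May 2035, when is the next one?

26 May 2035

May 2035 starts on a Tuesday; its first Saturday is the 5th, so the 4th Saturday is the 26th — 26 May 2035.
26 May 2035 is after 25 May 2035, so that is the next one.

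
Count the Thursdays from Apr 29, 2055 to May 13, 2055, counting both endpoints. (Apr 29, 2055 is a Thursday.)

Apr 29, 2055 is a Thursday; the first Thursday on or after it is Apr 29, 2055.
From Apr 29, 2055 to May 13, 2055: 1 + 13 = 14 days (rest of Apr, May).
14 ÷ 7 = 2 full weeks with remainder 0, so 2 more Thursdays after the first → 3.

3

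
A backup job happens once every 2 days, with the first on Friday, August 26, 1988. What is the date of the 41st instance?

November 14, 1988

The 41st occurrence is 40 intervals after the first: 40 × 2 = 80 days after August 26, 1988.
August has 31 days — 5 days to the end of August leaves 75.
September has 30 days (45 left).
October has 31 days (14 left).
14 days into November → November 14, 1988.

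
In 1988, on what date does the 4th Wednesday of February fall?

February 1988 begins on a Monday, so the first Wednesday is February 3 (2 days later).
The 4th Wednesday is 3 weeks later: 3 + 21 = 24.

February 24, 1988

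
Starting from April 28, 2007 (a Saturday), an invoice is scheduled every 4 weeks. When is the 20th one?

The 20th occurrence is 19 intervals after the first: 19 × 28 = 532 days after April 28, 2007.
April has 30 days — 2 days to the end of April leaves 530.
From end of April to end of 2007 is 245 days (285 left).
January has 31 days (254 left).
February has 29 days (225 left).
March has 31 days (194 left).
April has 30 days (164 left).
May has 31 days (133 left).
June has 30 days (103 left).
July has 31 days (72 left).
August has 31 days (41 left).
September has 30 days (11 left).
11 days into October → October 11, 2008.

October 11, 2008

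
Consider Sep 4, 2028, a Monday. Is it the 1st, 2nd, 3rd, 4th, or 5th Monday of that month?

Day 4 falls in week ⌈4/7⌉ of the month.
Days 1–7 hold the 1st Monday, 8–14 the 2nd, 15–21 the 3rd, 22–28 the 4th, 29–31 the 5th.
4 is in the range for the 1st.

1st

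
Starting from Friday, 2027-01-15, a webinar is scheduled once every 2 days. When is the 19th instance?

2027-02-20

The 19th occurrence is 18 intervals after the first: 18 × 2 = 36 days after 2027-01-15.
January has 31 days — 16 days to the end of January leaves 20.
20 days into February → 2027-02-20.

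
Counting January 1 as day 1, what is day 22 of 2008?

Jan 22, 2008

22 into Jan → Jan 22.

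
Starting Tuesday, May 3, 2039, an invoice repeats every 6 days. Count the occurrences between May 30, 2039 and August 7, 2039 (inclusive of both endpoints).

12

Occurrences land 6·i days after May 3, 2039 for i = 0, 1, 2, …
May 30, 2039 is 27 days after the start; 27 ÷ 6 = 4 remainder 3; since the remainder is 3, round up to i = 5. First occurrence in the window: #6 on June 2, 2039 (5×6 = 30 days in).
August 7, 2039 is 96 days after the start; 96 ÷ 6 = 16 remainder 0. Last occurrence in the window: #17 on August 7, 2039.
Occurrences #6 through #17: 12 in total.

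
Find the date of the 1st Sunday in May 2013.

May 2013 begins on a Wednesday, so the first Sunday is May 5 (4 days later).

5 May 2013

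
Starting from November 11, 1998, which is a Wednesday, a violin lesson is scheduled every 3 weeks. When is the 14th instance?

August 11, 1999

The 14th occurrence is 13 intervals after the first: 13 × 21 = 273 days after November 11, 1998.
November has 30 days — 19 days to the end of November leaves 254.
December has 31 days (223 left).
January has 31 days (192 left).
February has 28 days (164 left).
March has 31 days (133 left).
April has 30 days (103 left).
May has 31 days (72 left).
June has 30 days (42 left).
July has 31 days (11 left).
11 days into August → August 11, 1999.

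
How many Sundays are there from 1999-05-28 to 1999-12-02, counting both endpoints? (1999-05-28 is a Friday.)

27

1999-05-28 is a Friday; the first Sunday on or after it is 1999-05-30 (2 days later).
From 1999-05-30 to 1999-12-02: 1 + 30 + 31 + 31 + 30 + 31 + 30 + 2 = 186 days (rest of May, June, July, August, September, October, November, December).
186 ÷ 7 = 26 full weeks with remainder 4, so 26 more Sundays after the first → 27.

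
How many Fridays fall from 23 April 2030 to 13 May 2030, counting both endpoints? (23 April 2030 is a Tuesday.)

23 April 2030 is a Tuesday; the first Friday on or after it is 26 April 2030 (3 days later).
From 26 April 2030 to 13 May 2030: 4 + 13 = 17 days (rest of April, May).
17 ÷ 7 = 2 full weeks with remainder 3, so 2 more Fridays after the first → 3.

3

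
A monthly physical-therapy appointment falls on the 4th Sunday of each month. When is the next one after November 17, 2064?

November 2064 starts on a Saturday; its first Sunday is the 2nd, so the 4th Sunday is the 23rd — November 23, 2064.
November 23, 2064 is after November 17, 2064, so that is the next one.

November 23, 2064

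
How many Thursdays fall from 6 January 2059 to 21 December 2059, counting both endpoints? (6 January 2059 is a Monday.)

50

6 January 2059 is a Monday; the first Thursday on or after it is 9 January 2059 (3 days later).
From 9 January 2059 to 21 December 2059: 22 + 28 + 31 + 30 + 31 + 30 + 31 + 31 + 30 + 31 + 30 + 21 = 346 days (rest of January, February, March, April, May, June, July, August, September, October, November, December).
346 ÷ 7 = 49 full weeks with remainder 3, so 49 more Thursdays after the first → 50.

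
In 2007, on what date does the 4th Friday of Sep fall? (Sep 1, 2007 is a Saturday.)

Sep 28, 2007

Sep 2007 begins on a Saturday, so the first Friday is Sep 7 (6 days later).
The 4th Friday is 3 weeks later: 7 + 21 = 28.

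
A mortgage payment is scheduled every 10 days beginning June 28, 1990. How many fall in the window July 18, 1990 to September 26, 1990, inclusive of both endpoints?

Occurrences land 10·i days after June 28, 1990 for i = 0, 1, 2, …
July 18, 1990 is 20 days after the start; 20 ÷ 10 = 2 remainder 0. First occurrence in the window: #3 on July 18, 1990 (2×10 = 20 days in).
September 26, 1990 is 90 days after the start; 90 ÷ 10 = 9 remainder 0. Last occurrence in the window: #10 on September 26, 1990.
Occurrences #3 through #10: 8 in total.

8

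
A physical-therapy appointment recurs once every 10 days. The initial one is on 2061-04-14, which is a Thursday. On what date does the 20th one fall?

2061-10-21

The 20th occurrence is 19 intervals after the first: 19 × 10 = 190 days after 2061-04-14.
April has 30 days — 16 days to the end of April leaves 174.
May has 31 days (143 left).
June has 30 days (113 left).
July has 31 days (82 left).
August has 31 days (51 left).
September has 30 days (21 left).
21 days into October → 2061-10-21.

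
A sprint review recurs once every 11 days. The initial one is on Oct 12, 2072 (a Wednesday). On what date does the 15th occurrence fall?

The 15th occurrence is 14 intervals after the first: 14 × 11 = 154 days after Oct 12, 2072.
Oct has 31 days — 19 days to the end of Oct leaves 135.
Nov has 30 days (105 left).
Dec has 31 days (74 left).
Jan has 31 days (43 left).
Feb has 28 days (15 left).
15 days into Mar → Mar 15, 2073.

Mar 15, 2073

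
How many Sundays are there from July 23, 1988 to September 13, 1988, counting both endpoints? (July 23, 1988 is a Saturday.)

8

July 23, 1988 is a Saturday; the first Sunday on or after it is July 24, 1988 (1 day later).
From July 24, 1988 to September 13, 1988: 7 + 31 + 13 = 51 days (rest of July, August, September).
51 ÷ 7 = 7 full weeks with remainder 2, so 7 more Sundays after the first → 8.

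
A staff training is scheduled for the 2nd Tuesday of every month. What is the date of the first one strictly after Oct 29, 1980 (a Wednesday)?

Nov 11, 1980

Oct 1980 starts on a Wednesday; its first Tuesday is the 7th, so the 2nd Tuesday is the 14th — Oct 14, 1980.
That is not after Oct 29, 1980, so look at Nov 1980.
Nov 1980 starts on a Saturday; its first Tuesday is the 4th, so the 2nd Tuesday is the 11th — Nov 11, 1980.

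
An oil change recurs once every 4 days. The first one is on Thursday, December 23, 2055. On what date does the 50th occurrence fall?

The 50th occurrence is 49 intervals after the first: 49 × 4 = 196 days after December 23, 2055.
December has 31 days — 8 days to the end of December leaves 188.
January has 31 days (157 left).
February has 29 days (128 left).
March has 31 days (97 left).
April has 30 days (67 left).
May has 31 days (36 left).
June has 30 days (6 left).
6 days into July → July 6, 2056.

July 6, 2056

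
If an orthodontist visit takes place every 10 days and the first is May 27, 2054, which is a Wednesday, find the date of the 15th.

The 15th occurrence is 14 intervals after the first: 14 × 10 = 140 days after May 27, 2054.
May has 31 days — 4 days to the end of May leaves 136.
June has 30 days (106 left).
July has 31 days (75 left).
August has 31 days (44 left).
September has 30 days (14 left).
14 days into October → October 14, 2054.

October 14, 2054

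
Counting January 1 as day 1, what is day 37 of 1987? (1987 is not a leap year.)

Feb 6, 1987

Jan has 31 days (37 − 31 = 6 remain).
6 into Feb → Feb 6.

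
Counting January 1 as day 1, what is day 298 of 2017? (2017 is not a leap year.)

Oct 25, 2017

Jan has 31 days (298 − 31 = 267 remain).
Feb has 28 days (267 − 28 = 239 remain).
Mar has 31 days (239 − 31 = 208 remain).
Apr has 30 days (208 − 30 = 178 remain).
May has 31 days (178 − 31 = 147 remain).
Jun has 30 days (147 − 30 = 117 remain).
Jul has 31 days (117 − 31 = 86 remain).
Aug has 31 days (86 − 31 = 55 remain).
Sep has 30 days (55 − 30 = 25 remain).
25 into Oct → Oct 25.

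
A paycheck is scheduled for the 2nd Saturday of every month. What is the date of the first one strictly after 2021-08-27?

August 2021 starts on a Sunday; its first Saturday is the 7th, so the 2nd Saturday is the 14th — 2021-08-14.
That is not after 2021-08-27, so look at September 2021.
September 2021 starts on a Wednesday; its first Saturday is the 4th, so the 2nd Saturday is the 11th — 2021-09-11.

2021-09-11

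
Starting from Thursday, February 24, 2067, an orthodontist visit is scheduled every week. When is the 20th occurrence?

July 7, 2067

The 20th occurrence is 19 intervals after the first: 19 × 7 = 133 days after February 24, 2067.
February has 28 days — 4 days to the end of February leaves 129.
March has 31 days (98 left).
April has 30 days (68 left).
May has 31 days (37 left).
June has 30 days (7 left).
7 days into July → July 7, 2067.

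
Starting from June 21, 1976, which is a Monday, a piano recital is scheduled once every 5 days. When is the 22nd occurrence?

October 4, 1976

The 22nd occurrence is 21 intervals after the first: 21 × 5 = 105 days after June 21, 1976.
June has 30 days — 9 days to the end of June leaves 96.
July has 31 days (65 left).
August has 31 days (34 left).
September has 30 days (4 left).
4 days into October → October 4, 1976.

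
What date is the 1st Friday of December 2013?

6 December 2013

The first Friday of December 2013 is December 6.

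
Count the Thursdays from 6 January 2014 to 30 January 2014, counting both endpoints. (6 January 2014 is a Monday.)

6 January 2014 is a Monday; the first Thursday on or after it is 9 January 2014 (3 days later).
From 9 January 2014 to 30 January 2014 is 30 − 9 = 21 days.
21 ÷ 7 = 3 full weeks with remainder 0, so 3 more Thursdays after the first → 4.

4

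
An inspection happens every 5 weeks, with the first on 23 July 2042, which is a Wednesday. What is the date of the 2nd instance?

The 2nd occurrence is 1 interval after the first: 1 × 35 = 35 days after 23 July 2042.
July has 31 days — 8 days to the end of July leaves 27.
27 days into August → 27 August 2042.

27 August 2042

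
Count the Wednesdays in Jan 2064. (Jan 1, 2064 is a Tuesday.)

Jan 1, 2064 is a Tuesday; the first Wednesday on or after it is Jan 2, 2064 (1 day later).
From Jan 2, 2064 to Jan 31, 2064 is 31 − 2 = 29 days.
29 ÷ 7 = 4 full weeks with remainder 1, so 4 more Wednesdays after the first → 5.

5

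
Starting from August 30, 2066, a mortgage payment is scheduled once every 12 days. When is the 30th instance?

The 30th occurrence is 29 intervals after the first: 29 × 12 = 348 days after August 30, 2066.
August has 31 days — 1 day to the end of August leaves 347.
September has 30 days (317 left).
October has 31 days (286 left).
November has 30 days (256 left).
December has 31 days (225 left).
January has 31 days (194 left).
February has 28 days (166 left).
March has 31 days (135 left).
April has 30 days (105 left).
May has 31 days (74 left).
June has 30 days (44 left).
July has 31 days (13 left).
13 days into August → August 13, 2067.

August 13, 2067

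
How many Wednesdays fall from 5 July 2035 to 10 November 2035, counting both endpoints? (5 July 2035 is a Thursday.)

5 July 2035 is a Thursday; the first Wednesday on or after it is 11 July 2035 (6 days later).
From 11 July 2035 to 10 November 2035: 20 + 31 + 30 + 31 + 10 = 122 days (rest of July, August, September, October, November).
122 ÷ 7 = 17 full weeks with remainder 3, so 17 more Wednesdays after the first → 18.

18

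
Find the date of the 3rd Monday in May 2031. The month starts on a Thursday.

May 2031 begins on a Thursday, so the first Monday is May 5 (4 days later).
The 3rd Monday is 2 weeks later: 5 + 14 = 19.

19 May 2031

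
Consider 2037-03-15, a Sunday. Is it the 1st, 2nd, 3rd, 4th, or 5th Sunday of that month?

Day 15 falls in week ⌈15/7⌉ of the month.
Days 1–7 hold the 1st Sunday, 8–14 the 2nd, 15–21 the 3rd, 22–28 the 4th, 29–31 the 5th.
15 is in the range for the 3rd.

3rd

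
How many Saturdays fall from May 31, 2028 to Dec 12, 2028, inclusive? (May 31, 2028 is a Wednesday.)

May 31, 2028 is a Wednesday; the first Saturday on or after it is Jun 3, 2028 (3 days later).
From Jun 3, 2028 to Dec 12, 2028: 27 + 31 + 31 + 30 + 31 + 30 + 12 = 192 days (rest of Jun, Jul, Aug, Sep, Oct, Nov, Dec).
192 ÷ 7 = 27 full weeks with remainder 3, so 27 more Saturdays after the first → 28.

28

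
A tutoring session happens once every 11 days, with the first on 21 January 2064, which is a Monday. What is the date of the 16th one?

The 16th occurrence is 15 intervals after the first: 15 × 11 = 165 days after 21 January 2064.
January has 31 days — 10 days to the end of January leaves 155.
February has 29 days (126 left).
March has 31 days (95 left).
April has 30 days (65 left).
May has 31 days (34 left).
June has 30 days (4 left).
4 days into July → 4 July 2064.

4 July 2064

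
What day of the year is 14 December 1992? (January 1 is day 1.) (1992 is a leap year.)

Days in months before December: 31 + 29 + 31 + 30 + 31 + 30 + 31 + 31 + 30 + 31 + 30 = 335.
Plus 14 days into December → day 349.

349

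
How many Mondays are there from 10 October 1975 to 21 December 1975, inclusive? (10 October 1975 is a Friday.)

10 October 1975 is a Friday; the first Monday on or after it is 13 October 1975 (3 days later).
From 13 October 1975 to 21 December 1975: 18 + 30 + 21 = 69 days (rest of October, November, December).
69 ÷ 7 = 9 full weeks with remainder 6, so 9 more Mondays after the first → 10.

10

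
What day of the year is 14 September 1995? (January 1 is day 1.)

257

Days in months before September: 31 + 28 + 31 + 30 + 31 + 30 + 31 + 31 = 243.
Plus 14 days into September → day 257.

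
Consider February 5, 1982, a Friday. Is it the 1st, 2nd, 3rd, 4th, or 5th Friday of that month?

Day 5 falls in week ⌈5/7⌉ of the month.
Days 1–7 hold the 1st Friday, 8–14 the 2nd, 15–21 the 3rd, 22–28 the 4th, 29–31 the 5th.
5 is in the range for the 1st.

1st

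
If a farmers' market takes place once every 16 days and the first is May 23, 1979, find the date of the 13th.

The 13th occurrence is 12 intervals after the first: 12 × 16 = 192 days after May 23, 1979.
May has 31 days — 8 days to the end of May leaves 184.
Jun has 30 days (154 left).
Jul has 31 days (123 left).
Aug has 31 days (92 left).
Sep has 30 days (62 left).
Oct has 31 days (31 left).
Nov has 30 days (1 left).
1 day into Dec → Dec 1, 1979.

Dec 1, 1979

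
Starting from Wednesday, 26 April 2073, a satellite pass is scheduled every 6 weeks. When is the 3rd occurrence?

19 July 2073

The 3rd occurrence is 2 intervals after the first: 2 × 42 = 84 days after 26 April 2073.
April has 30 days — 4 days to the end of April leaves 80.
May has 31 days (49 left).
June has 30 days (19 left).
19 days into July → 19 July 2073.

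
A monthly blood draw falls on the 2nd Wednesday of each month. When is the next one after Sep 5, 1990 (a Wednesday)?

Sep 1990 starts on a Saturday; its first Wednesday is the 5th, so the 2nd Wednesday is the 12th — Sep 12, 1990.
Sep 12, 1990 is after Sep 5, 1990, so that is the next one.

Sep 12, 1990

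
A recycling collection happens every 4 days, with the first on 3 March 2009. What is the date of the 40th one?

The 40th occurrence is 39 intervals after the first: 39 × 4 = 156 days after 3 March 2009.
March has 31 days — 28 days to the end of March leaves 128.
April has 30 days (98 left).
May has 31 days (67 left).
June has 30 days (37 left).
July has 31 days (6 left).
6 days into August → 6 August 2009.

6 August 2009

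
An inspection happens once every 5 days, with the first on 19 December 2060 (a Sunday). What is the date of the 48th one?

The 48th occurrence is 47 intervals after the first: 47 × 5 = 235 days after 19 December 2060.
December has 31 days — 12 days to the end of December leaves 223.
January has 31 days (192 left).
February has 28 days (164 left).
March has 31 days (133 left).
April has 30 days (103 left).
May has 31 days (72 left).
June has 30 days (42 left).
July has 31 days (11 left).
11 days into August → 11 August 2061.

11 August 2061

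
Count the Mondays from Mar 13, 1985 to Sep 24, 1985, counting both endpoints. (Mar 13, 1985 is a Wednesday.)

28

Mar 13, 1985 is a Wednesday; the first Monday on or after it is Mar 18, 1985 (5 days later).
From Mar 18, 1985 to Sep 24, 1985: 13 + 30 + 31 + 30 + 31 + 31 + 24 = 190 days (rest of Mar, Apr, May, Jun, Jul, Aug, Sep).
190 ÷ 7 = 27 full weeks with remainder 1, so 27 more Mondays after the first → 28.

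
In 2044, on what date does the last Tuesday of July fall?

July 2044 begins on a Friday, so the first Tuesday is July 5 (4 days later).
July 2044 has 31 days. Adding weeks: 5, 12, 19, 26 — the last one ≤ 31 is the 26th.

26 July 2044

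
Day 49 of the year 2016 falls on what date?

2016-02-18

January has 31 days (49 − 31 = 18 remain).
18 into February → February 18.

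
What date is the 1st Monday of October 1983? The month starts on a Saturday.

October 1983 begins on a Saturday, so the first Monday is October 3 (2 days later).

October 3, 1983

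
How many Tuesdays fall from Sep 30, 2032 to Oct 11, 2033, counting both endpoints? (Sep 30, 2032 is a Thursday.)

54

Sep 30, 2032 is a Thursday; the first Tuesday on or after it is Oct 5, 2032 (5 days later).
From Oct 5, 2032 to Oct 11, 2033: 87 + 284 = 371 days (rest of 2032, to Oct 11, 2033 in 2033).
371 ÷ 7 = 53 full weeks with remainder 0, so 53 more Tuesdays after the first → 54.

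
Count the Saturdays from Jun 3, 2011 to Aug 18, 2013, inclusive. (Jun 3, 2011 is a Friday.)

116

Jun 3, 2011 is a Friday; the first Saturday on or after it is Jun 4, 2011 (1 day later).
From Jun 4, 2011 to Aug 18, 2013: 210 + 366 + 230 = 806 days (rest of 2011, 2012, to Aug 18, 2013 in 2013).
806 ÷ 7 = 115 full weeks with remainder 1, so 115 more Saturdays after the first → 116.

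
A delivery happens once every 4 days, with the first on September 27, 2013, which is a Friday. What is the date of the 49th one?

The 49th occurrence is 48 intervals after the first: 48 × 4 = 192 days after September 27, 2013.
September has 30 days — 3 days to the end of September leaves 189.
October has 31 days (158 left).
November has 30 days (128 left).
December has 31 days (97 left).
January has 31 days (66 left).
February has 28 days (38 left).
March has 31 days (7 left).
7 days into April → April 7, 2014.

April 7, 2014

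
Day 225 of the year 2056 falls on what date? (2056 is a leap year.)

Aug 12, 2056

Jan has 31 days (225 − 31 = 194 remain).
Feb has 29 days (194 − 29 = 165 remain).
Mar has 31 days (165 − 31 = 134 remain).
Apr has 30 days (134 − 30 = 104 remain).
May has 31 days (104 − 31 = 73 remain).
Jun has 30 days (73 − 30 = 43 remain).
Jul has 31 days (43 − 31 = 12 remain).
12 into Aug → Aug 12.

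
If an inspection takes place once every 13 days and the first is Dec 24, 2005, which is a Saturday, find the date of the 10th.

The 10th occurrence is 9 intervals after the first: 9 × 13 = 117 days after Dec 24, 2005.
Dec has 31 days — 7 days to the end of Dec leaves 110.
Jan has 31 days (79 left).
Feb has 28 days (51 left).
Mar has 31 days (20 left).
20 days into Apr → Apr 20, 2006.

Apr 20, 2006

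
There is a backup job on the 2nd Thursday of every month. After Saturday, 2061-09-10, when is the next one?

September 2061 starts on a Thursday; its first Thursday is the 1st, so the 2nd Thursday is the 8th — 2061-09-08.
That is not after 2061-09-10, so look at October 2061.
October 2061 starts on a Saturday; its first Thursday is the 6th, so the 2nd Thursday is the 13th — 2061-10-13.

2061-10-13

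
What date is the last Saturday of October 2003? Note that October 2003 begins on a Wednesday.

October 2003 begins on a Wednesday, so the first Saturday is October 4 (3 days later).
October 2003 has 31 days. Adding weeks: 4, 11, 18, 25 — the last one ≤ 31 is the 25th.

2003-10-25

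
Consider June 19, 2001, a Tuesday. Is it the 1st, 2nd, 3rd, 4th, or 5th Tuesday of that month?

Day 19 falls in week ⌈19/7⌉ of the month.
Days 1–7 hold the 1st Tuesday, 8–14 the 2nd, 15–21 the 3rd, 22–28 the 4th, 29–31 the 5th.
19 is in the range for the 3rd.

3rd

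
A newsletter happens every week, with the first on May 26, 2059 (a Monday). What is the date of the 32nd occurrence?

The 32nd occurrence is 31 intervals after the first: 31 × 7 = 217 days after May 26, 2059.
May has 31 days — 5 days to the end of May leaves 212.
June has 30 days (182 left).
July has 31 days (151 left).
August has 31 days (120 left).
September has 30 days (90 left).
October has 31 days (59 left).
November has 30 days (29 left).
29 days into December → December 29, 2059.

December 29, 2059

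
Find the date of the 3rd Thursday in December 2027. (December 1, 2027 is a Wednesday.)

December 2027 begins on a Wednesday, so the first Thursday is December 2 (1 day later).
The 3rd Thursday is 2 weeks later: 2 + 14 = 16.

December 16, 2027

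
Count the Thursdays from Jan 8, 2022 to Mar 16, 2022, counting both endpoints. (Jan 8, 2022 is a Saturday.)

9

Jan 8, 2022 is a Saturday; the first Thursday on or after it is Jan 13, 2022 (5 days later).
From Jan 13, 2022 to Mar 16, 2022: 18 + 28 + 16 = 62 days (rest of Jan, Feb, Mar).
62 ÷ 7 = 8 full weeks with remainder 6, so 8 more Thursdays after the first → 9.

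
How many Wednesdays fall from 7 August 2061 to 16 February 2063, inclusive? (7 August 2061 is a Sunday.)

7 August 2061 is a Sunday; the first Wednesday on or after it is 10 August 2061 (3 days later).
From 10 August 2061 to 16 February 2063: 143 + 365 + 47 = 555 days (rest of 2061, 2062, to 16 February 2063 in 2063).
555 ÷ 7 = 79 full weeks with remainder 2, so 79 more Wednesdays after the first → 80.

80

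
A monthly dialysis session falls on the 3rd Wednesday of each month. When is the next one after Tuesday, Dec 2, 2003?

Dec 2003 starts on a Monday; its first Wednesday is the 3rd, so the 3rd Wednesday is the 17th — Dec 17, 2003.
Dec 17, 2003 is after Dec 2, 2003, so that is the next one.

Dec 17, 2003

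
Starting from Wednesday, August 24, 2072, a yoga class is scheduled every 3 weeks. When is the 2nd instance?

September 14, 2072

The 2nd occurrence is 1 interval after the first: 1 × 21 = 21 days after August 24, 2072.
August has 31 days — 7 days to the end of August leaves 14.
14 days into September → September 14, 2072.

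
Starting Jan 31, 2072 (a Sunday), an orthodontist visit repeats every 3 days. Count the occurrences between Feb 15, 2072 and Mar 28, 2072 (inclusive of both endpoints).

Occurrences land 3·i days after Jan 31, 2072 for i = 0, 1, 2, …
Feb 15, 2072 is 15 days after the start; 15 ÷ 3 = 5 remainder 0. First occurrence in the window: #6 on Feb 15, 2072 (5×3 = 15 days in).
Mar 28, 2072 is 57 days after the start; 57 ÷ 3 = 19 remainder 0. Last occurrence in the window: #20 on Mar 28, 2072.
Occurrences #6 through #20: 15 in total.

15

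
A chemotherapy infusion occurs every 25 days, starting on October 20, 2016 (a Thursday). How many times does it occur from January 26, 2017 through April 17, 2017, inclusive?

4

Occurrences land 25·i days after October 20, 2016 for i = 0, 1, 2, …
January 26, 2017 is 98 days after the start; 98 ÷ 25 = 3 remainder 23; since the remainder is 23, round up to i = 4. First occurrence in the window: #5 on January 28, 2017 (4×25 = 100 days in).
April 17, 2017 is 179 days after the start; 179 ÷ 25 = 7 remainder 4. Last occurrence in the window: #8 on April 13, 2017.
Occurrences #5 through #8: 4 in total.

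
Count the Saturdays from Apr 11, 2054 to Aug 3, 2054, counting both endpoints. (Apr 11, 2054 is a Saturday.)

Apr 11, 2054 is a Saturday; the first Saturday on or after it is Apr 11, 2054.
From Apr 11, 2054 to Aug 3, 2054: 19 + 31 + 30 + 31 + 3 = 114 days (rest of Apr, May, Jun, Jul, Aug).
114 ÷ 7 = 16 full weeks with remainder 2, so 16 more Saturdays after the first → 17.

17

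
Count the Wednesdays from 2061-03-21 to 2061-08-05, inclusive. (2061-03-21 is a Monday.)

20

2061-03-21 is a Monday; the first Wednesday on or after it is 2061-03-23 (2 days later).
From 2061-03-23 to 2061-08-05: 8 + 30 + 31 + 30 + 31 + 5 = 135 days (rest of March, April, May, June, July, August).
135 ÷ 7 = 19 full weeks with remainder 2, so 19 more Wednesdays after the first → 20.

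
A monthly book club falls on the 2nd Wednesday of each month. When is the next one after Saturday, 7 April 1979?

11 April 1979

April 1979 starts on a Sunday; its first Wednesday is the 4th, so the 2nd Wednesday is the 11th — 11 April 1979.
11 April 1979 is after 7 April 1979, so that is the next one.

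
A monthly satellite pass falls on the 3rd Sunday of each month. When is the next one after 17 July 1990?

July 1990 starts on a Sunday; its first Sunday is the 1st, so the 3rd Sunday is the 15th — 15 July 1990.
That is not after 17 July 1990, so look at August 1990.
August 1990 starts on a Wednesday; its first Sunday is the 5th, so the 3rd Sunday is the 19th — 19 August 1990.

19 August 1990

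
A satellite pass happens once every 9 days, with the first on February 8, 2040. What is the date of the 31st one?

The 31st occurrence is 30 intervals after the first: 30 × 9 = 270 days after February 8, 2040.
February has 29 days — 21 days to the end of February leaves 249.
March has 31 days (218 left).
April has 30 days (188 left).
May has 31 days (157 left).
June has 30 days (127 left).
July has 31 days (96 left).
August has 31 days (65 left).
September has 30 days (35 left).
October has 31 days (4 left).
4 days into November → November 4, 2040.

November 4, 2040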